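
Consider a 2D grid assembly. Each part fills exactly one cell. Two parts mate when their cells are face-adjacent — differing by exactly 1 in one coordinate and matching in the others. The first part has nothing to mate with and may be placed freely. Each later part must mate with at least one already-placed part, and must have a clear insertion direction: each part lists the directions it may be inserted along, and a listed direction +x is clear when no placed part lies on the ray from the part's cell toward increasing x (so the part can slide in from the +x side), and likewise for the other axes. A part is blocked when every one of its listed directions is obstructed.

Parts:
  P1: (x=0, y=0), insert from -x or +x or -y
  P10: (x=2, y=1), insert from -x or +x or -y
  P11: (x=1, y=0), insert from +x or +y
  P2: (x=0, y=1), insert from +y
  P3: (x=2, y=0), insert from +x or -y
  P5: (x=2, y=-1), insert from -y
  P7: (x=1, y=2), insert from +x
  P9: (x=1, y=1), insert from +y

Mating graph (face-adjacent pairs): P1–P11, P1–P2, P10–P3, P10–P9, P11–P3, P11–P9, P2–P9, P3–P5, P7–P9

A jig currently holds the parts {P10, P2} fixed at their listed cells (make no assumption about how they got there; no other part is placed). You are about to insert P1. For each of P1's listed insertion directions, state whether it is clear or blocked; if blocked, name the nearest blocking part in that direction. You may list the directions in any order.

+x: clear; -x: clear; -y: clear

-x: ray from P1(0, 0) has no placed part ⇒ clear
+x: ray from P1(0, 0) has no placed part ⇒ clear
-y: ray from P1(0, 0) has no placed part ⇒ clear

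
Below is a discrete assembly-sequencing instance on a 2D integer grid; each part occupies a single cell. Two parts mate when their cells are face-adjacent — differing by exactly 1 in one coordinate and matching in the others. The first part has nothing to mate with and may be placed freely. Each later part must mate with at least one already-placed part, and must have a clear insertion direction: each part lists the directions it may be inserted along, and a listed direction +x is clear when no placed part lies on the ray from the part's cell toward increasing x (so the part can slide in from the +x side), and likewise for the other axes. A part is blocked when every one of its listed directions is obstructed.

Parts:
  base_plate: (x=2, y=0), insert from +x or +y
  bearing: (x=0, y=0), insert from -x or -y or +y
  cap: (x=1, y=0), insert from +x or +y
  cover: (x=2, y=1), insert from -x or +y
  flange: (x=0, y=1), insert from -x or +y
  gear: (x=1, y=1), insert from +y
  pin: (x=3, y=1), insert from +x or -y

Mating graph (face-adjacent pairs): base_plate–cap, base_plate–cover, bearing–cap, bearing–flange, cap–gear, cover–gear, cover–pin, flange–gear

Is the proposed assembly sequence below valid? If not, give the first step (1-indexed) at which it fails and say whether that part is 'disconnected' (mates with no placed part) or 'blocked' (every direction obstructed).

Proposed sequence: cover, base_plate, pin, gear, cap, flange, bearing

Invalid at step 5 (blocked)

1. cover@(2, 1) [-x clear] — {cover}
2. base_plate@(2, 0) [+x clear] — {base_plate, cover}
3. pin@(3, 1) [+x clear] — {base_plate, cover, pin}
4. gear@(1, 1) [+y clear] — {base_plate, cover, gear, pin}
5. cap@(1, 0) — +x/+y all obstructed ⇒ blocked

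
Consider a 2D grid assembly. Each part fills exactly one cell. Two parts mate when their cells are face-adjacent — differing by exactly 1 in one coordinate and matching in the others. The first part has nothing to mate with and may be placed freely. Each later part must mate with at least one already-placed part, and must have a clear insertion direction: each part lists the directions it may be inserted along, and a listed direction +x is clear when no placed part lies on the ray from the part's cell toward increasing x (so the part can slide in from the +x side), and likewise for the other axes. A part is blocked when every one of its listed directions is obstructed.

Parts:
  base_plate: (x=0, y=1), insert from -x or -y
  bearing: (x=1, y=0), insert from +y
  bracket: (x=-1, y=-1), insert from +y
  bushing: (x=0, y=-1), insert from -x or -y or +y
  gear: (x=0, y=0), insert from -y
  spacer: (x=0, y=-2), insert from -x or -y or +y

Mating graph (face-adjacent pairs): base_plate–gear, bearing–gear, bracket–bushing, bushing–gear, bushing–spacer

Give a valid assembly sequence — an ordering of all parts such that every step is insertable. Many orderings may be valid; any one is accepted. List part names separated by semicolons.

base_plate; gear; bearing; bushing; bracket; spacer

1. base_plate@(0, 1) [-x clear] — {base_plate}
2. gear@(0, 0) [-y clear] — {base_plate, gear}
3. bearing@(1, 0) [+y clear] — {base_plate, bearing, gear}
4. bushing@(0, -1) [-x clear] — {base_plate, bearing, bushing, gear}
5. bracket@(-1, -1) [+y clear] — {base_plate, bearing, bracket, bushing, gear}
6. spacer@(0, -2) [-x clear] — {base_plate, bearing, bracket, bushing, gear, spacer}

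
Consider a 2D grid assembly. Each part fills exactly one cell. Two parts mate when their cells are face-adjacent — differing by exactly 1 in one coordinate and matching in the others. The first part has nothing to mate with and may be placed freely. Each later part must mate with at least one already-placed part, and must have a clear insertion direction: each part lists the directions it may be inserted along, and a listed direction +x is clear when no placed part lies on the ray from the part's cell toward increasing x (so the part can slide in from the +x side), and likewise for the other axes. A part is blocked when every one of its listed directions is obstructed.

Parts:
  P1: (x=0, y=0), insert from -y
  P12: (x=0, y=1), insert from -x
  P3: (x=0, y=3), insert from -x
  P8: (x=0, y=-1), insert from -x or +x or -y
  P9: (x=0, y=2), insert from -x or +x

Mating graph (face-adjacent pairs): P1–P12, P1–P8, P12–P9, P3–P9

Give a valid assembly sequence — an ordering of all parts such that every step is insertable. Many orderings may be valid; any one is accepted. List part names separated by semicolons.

P3; P9; P12; P1; P8

1. P3@(0, 3) [-x clear] — {P3}
2. P9@(0, 2) [-x clear] — {P3, P9}
3. P12@(0, 1) [-x clear] — {P12, P3, P9}
4. P1@(0, 0) [-y clear] — {P1, P12, P3, P9}
5. P8@(0, -1) [-x clear] — {P1, P12, P3, P8, P9}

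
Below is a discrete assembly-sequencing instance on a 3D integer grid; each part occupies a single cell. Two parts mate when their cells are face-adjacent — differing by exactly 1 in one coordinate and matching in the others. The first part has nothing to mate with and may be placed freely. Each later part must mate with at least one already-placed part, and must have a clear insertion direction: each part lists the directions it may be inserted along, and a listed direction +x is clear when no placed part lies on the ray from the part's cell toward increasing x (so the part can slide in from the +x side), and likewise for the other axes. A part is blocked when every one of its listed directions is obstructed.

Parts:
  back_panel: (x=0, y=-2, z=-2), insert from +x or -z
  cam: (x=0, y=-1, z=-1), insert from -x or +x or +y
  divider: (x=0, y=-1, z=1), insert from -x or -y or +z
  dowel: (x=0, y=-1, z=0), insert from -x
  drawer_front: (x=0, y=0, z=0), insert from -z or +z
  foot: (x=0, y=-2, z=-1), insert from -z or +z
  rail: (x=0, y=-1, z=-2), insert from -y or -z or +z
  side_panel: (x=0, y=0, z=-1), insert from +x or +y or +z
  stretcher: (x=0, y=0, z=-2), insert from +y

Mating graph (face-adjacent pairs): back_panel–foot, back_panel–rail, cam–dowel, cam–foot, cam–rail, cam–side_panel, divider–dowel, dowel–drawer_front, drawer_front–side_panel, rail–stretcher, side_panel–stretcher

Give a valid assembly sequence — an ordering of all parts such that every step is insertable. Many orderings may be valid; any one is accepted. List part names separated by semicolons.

stretcher; side_panel; drawer_front; cam; foot; dowel; divider; back_panel; rail

1. stretcher@(0, 0, -2) [+y clear] — {stretcher}
2. side_panel@(0, 0, -1) [+x clear] — {side_panel, stretcher}
3. drawer_front@(0, 0, 0) [+z clear] — {drawer_front, side_panel, stretcher}
4. cam@(0, -1, -1) [-x clear] — {cam, drawer_front, side_panel, stretcher}
5. foot@(0, -2, -1) [-z clear] — {cam, drawer_front, foot, side_panel, stretcher}
6. dowel@(0, -1, 0) [-x clear] — {cam, dowel, drawer_front, foot, side_panel, stretcher}
7. divider@(0, -1, 1) [-x clear] — {cam, divider, dowel, drawer_front, foot, side_panel, stretcher}
8. back_panel@(0, -2, -2) [+x clear] — {back_panel, cam, divider, dowel, drawer_front, foot, side_panel, stretcher}
9. rail@(0, -1, -2) [-z clear] — {back_panel, cam, divider, dowel, drawer_front, foot, rail, side_panel, stretcher}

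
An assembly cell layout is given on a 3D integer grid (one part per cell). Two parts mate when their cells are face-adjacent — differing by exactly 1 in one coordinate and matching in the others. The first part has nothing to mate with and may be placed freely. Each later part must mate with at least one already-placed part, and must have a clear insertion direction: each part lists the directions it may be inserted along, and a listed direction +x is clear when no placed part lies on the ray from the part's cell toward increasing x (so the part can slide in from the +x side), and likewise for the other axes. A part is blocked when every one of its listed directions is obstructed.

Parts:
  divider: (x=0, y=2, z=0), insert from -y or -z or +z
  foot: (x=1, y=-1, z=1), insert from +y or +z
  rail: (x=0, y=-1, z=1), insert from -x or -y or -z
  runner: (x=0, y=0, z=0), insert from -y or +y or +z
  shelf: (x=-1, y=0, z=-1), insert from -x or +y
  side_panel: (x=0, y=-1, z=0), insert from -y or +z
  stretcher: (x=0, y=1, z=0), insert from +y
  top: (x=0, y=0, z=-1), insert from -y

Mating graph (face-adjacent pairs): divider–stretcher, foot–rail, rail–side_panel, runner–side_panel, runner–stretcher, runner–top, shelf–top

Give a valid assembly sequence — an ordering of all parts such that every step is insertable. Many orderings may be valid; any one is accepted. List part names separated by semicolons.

top; runner; side_panel; rail; foot; shelf; stretcher; divider

1. top@(0, 0, -1) [-y clear] — {top}
2. runner@(0, 0, 0) [-y clear] — {runner, top}
3. side_panel@(0, -1, 0) [-y clear] — {runner, side_panel, top}
4. rail@(0, -1, 1) [-x clear] — {rail, runner, side_panel, top}
5. foot@(1, -1, 1) [+y clear] — {foot, rail, runner, side_panel, top}
6. shelf@(-1, 0, -1) [-x clear] — {foot, rail, runner, shelf, side_panel, top}
7. stretcher@(0, 1, 0) [+y clear] — {foot, rail, runner, shelf, side_panel, stretcher, top}
8. divider@(0, 2, 0) [-z clear] — {divider, foot, rail, runner, shelf, side_panel, stretcher, top}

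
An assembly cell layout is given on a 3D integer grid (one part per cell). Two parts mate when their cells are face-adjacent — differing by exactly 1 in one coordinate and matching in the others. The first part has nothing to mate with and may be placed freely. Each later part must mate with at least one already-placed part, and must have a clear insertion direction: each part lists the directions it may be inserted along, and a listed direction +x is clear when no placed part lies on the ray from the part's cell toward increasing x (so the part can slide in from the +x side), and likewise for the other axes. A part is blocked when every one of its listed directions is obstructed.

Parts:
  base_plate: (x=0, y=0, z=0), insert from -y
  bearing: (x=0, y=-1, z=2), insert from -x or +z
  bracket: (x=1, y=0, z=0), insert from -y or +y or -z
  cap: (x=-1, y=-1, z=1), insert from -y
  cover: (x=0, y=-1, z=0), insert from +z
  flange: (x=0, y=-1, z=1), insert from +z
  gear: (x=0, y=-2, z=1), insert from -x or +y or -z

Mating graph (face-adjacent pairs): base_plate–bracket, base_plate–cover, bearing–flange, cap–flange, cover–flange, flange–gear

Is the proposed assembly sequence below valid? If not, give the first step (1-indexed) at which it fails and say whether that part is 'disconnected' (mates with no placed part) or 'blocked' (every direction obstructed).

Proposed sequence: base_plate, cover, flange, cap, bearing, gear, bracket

1. base_plate@(0, 0, 0) [-y clear] — {base_plate}
2. cover@(0, -1, 0) [+z clear] — {base_plate, cover}
3. flange@(0, -1, 1) [+z clear] — {base_plate, cover, flange}
4. cap@(-1, -1, 1) [-y clear] — {base_plate, cap, cover, flange}
5. bearing@(0, -1, 2) [-x clear] — {base_plate, bearing, cap, cover, flange}
6. gear@(0, -2, 1) [-x clear] — {base_plate, bearing, cap, cover, flange, gear}
7. bracket@(1, 0, 0) [-y clear] — {base_plate, bearing, bracket, cap, cover, flange, gear}

Valid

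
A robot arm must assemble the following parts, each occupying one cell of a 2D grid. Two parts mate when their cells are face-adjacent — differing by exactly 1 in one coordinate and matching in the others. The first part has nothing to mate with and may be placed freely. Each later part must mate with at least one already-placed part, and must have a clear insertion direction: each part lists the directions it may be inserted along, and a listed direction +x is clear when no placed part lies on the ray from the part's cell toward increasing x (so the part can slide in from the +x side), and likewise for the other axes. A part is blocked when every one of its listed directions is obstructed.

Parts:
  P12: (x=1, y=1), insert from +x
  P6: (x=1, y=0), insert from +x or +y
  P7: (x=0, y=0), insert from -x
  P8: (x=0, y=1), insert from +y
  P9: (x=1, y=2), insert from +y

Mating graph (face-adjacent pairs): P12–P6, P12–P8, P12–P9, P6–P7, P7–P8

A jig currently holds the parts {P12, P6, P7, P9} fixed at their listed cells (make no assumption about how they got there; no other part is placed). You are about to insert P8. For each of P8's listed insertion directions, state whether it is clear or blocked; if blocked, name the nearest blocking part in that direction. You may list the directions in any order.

+y: ray from P8(0, 1) has no placed part ⇒ clear

+y: clear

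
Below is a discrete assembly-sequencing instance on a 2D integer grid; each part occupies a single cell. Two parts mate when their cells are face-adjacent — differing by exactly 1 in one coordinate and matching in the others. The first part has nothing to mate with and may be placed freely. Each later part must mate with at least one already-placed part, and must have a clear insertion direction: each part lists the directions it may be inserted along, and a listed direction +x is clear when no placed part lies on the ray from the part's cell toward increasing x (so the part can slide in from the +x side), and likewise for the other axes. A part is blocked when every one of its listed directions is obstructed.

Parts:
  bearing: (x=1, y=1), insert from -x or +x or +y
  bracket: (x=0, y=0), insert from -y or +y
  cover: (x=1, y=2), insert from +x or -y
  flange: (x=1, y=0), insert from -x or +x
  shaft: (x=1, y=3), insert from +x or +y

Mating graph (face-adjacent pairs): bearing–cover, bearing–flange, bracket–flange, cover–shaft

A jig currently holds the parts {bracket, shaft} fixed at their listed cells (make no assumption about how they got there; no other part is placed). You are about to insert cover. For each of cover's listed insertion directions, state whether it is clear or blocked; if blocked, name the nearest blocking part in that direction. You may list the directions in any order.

+x: clear; -y: clear

+x: ray from cover(1, 2) has no placed part ⇒ clear
-y: ray from cover(1, 2) has no placed part ⇒ clear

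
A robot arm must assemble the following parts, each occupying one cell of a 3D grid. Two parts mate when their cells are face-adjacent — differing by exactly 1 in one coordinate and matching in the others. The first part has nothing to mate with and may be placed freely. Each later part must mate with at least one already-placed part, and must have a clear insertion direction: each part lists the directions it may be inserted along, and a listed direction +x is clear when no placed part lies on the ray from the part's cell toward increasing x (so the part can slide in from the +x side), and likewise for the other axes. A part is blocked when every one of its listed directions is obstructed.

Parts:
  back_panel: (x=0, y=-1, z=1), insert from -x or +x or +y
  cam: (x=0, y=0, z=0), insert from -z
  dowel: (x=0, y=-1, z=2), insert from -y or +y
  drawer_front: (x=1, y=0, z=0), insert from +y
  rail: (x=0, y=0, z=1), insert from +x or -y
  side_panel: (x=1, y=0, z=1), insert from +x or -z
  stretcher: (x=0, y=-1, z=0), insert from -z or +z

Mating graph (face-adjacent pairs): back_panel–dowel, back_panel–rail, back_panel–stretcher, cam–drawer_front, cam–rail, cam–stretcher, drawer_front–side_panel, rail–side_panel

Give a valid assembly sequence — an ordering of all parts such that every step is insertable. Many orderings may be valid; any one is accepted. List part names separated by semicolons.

side_panel; rail; back_panel; stretcher; drawer_front; cam; dowel

1. side_panel@(1, 0, 1) [+x clear] — {side_panel}
2. rail@(0, 0, 1) [-y clear] — {rail, side_panel}
3. back_panel@(0, -1, 1) [-x clear] — {back_panel, rail, side_panel}
4. stretcher@(0, -1, 0) [-z clear] — {back_panel, rail, side_panel, stretcher}
5. drawer_front@(1, 0, 0) [+y clear] — {back_panel, drawer_front, rail, side_panel, stretcher}
6. cam@(0, 0, 0) [-z clear] — {back_panel, cam, drawer_front, rail, side_panel, stretcher}
7. dowel@(0, -1, 2) [-y clear] — {back_panel, cam, dowel, drawer_front, rail, side_panel, stretcher}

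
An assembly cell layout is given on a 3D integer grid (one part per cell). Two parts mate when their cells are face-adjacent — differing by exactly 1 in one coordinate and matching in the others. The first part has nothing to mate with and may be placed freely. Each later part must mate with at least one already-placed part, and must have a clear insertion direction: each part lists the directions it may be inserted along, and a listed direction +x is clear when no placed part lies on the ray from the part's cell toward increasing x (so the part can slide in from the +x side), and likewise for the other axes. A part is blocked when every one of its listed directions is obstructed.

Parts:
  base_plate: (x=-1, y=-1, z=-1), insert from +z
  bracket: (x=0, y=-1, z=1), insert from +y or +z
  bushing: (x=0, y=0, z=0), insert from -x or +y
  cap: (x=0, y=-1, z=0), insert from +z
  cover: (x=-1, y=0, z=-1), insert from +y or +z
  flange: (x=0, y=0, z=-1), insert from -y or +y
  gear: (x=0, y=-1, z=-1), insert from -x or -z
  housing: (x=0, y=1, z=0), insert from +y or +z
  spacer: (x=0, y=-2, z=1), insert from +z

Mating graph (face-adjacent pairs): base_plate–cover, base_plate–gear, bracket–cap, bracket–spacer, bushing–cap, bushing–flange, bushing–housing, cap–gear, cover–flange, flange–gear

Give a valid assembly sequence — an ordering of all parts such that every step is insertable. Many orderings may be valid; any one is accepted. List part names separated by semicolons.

1. base_plate@(-1, -1, -1) [+z clear] — {base_plate}
2. gear@(0, -1, -1) [-z clear] — {base_plate, gear}
3. cap@(0, -1, 0) [+z clear] — {base_plate, cap, gear}
4. bracket@(0, -1, 1) [+y clear] — {base_plate, bracket, cap, gear}
5. spacer@(0, -2, 1) [+z clear] — {base_plate, bracket, cap, gear, spacer}
6. cover@(-1, 0, -1) [+y clear] — {base_plate, bracket, cap, cover, gear, spacer}
7. flange@(0, 0, -1) [+y clear] — {base_plate, bracket, cap, cover, flange, gear, spacer}
8. bushing@(0, 0, 0) [-x clear] — {base_plate, bracket, bushing, cap, cover, flange, gear, spacer}
9. housing@(0, 1, 0) [+y clear] — {base_plate, bracket, bushing, cap, cover, flange, gear, housing, spacer}

base_plate; gear; cap; bracket; spacer; cover; flange; bushing; housing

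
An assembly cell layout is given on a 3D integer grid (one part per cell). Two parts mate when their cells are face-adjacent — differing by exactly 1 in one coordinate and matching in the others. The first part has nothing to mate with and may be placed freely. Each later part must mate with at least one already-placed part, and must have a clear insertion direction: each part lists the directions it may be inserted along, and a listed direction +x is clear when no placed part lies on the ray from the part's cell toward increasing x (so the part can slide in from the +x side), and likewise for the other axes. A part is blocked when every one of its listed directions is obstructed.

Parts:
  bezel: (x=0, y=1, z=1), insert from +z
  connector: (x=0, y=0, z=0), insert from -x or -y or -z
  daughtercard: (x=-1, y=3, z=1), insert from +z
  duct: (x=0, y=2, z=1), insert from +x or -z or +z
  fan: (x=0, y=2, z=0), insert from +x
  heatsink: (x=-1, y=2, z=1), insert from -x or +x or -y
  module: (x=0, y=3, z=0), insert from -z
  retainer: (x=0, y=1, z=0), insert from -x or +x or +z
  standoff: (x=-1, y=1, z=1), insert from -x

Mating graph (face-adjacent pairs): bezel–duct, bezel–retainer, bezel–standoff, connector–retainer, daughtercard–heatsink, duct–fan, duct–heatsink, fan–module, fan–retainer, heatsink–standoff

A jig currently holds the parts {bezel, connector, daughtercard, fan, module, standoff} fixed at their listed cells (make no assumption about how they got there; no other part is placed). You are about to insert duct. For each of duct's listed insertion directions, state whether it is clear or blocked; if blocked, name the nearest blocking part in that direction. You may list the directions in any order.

+x: clear; +z: clear; -z: blocked by fan

+x: ray from duct(0, 2, 1) has no placed part ⇒ clear
-z: nearest on ray is fan@(0, 2, 0) ⇒ blocked
+z: ray from duct(0, 2, 1) has no placed part ⇒ clear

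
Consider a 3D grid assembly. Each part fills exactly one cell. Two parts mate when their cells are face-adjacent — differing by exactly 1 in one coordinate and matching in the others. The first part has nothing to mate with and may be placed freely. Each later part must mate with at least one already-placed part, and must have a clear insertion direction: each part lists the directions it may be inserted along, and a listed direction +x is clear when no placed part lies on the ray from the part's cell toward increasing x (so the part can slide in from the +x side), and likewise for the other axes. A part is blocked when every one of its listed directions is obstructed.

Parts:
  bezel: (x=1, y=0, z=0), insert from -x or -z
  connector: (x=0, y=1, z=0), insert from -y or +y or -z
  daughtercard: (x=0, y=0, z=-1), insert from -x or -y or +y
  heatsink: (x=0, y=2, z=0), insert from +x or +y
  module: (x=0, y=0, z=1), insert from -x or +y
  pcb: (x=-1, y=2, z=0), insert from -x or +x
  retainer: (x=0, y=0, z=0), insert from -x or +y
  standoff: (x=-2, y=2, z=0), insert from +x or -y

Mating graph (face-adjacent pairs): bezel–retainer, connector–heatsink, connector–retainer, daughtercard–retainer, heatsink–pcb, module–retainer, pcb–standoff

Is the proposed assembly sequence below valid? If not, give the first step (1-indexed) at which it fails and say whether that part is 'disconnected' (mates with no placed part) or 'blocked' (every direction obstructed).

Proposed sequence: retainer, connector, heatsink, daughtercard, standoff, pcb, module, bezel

1. retainer@(0, 0, 0) [-x clear] — {retainer}
2. connector@(0, 1, 0) [+y clear] — {connector, retainer}
3. heatsink@(0, 2, 0) [+x clear] — {connector, heatsink, retainer}
4. daughtercard@(0, 0, -1) [-x clear] — {connector, daughtercard, heatsink, retainer}
5. standoff@(-2, 2, 0) — no placed neighbour ⇒ disconnected

Invalid at step 5 (disconnected)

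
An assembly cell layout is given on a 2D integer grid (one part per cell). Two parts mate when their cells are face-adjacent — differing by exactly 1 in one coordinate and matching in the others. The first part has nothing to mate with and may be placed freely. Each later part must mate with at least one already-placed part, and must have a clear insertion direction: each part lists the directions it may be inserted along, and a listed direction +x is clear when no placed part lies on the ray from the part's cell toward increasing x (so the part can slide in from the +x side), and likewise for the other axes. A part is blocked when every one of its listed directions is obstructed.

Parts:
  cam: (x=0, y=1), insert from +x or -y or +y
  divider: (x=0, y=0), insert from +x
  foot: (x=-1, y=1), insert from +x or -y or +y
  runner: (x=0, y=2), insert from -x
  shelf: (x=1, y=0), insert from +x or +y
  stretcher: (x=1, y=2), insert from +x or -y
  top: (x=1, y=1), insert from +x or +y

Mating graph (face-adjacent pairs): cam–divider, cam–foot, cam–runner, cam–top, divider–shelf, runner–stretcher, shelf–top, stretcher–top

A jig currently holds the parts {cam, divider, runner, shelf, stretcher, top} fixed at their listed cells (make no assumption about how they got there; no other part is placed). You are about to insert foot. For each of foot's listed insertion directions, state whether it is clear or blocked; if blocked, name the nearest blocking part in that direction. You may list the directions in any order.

+x: blocked by cam; +y: clear; -y: clear

+x: nearest on ray is cam@(0, 1) ⇒ blocked
-y: ray from foot(-1, 1) has no placed part ⇒ clear
+y: ray from foot(-1, 1) has no placed part ⇒ clear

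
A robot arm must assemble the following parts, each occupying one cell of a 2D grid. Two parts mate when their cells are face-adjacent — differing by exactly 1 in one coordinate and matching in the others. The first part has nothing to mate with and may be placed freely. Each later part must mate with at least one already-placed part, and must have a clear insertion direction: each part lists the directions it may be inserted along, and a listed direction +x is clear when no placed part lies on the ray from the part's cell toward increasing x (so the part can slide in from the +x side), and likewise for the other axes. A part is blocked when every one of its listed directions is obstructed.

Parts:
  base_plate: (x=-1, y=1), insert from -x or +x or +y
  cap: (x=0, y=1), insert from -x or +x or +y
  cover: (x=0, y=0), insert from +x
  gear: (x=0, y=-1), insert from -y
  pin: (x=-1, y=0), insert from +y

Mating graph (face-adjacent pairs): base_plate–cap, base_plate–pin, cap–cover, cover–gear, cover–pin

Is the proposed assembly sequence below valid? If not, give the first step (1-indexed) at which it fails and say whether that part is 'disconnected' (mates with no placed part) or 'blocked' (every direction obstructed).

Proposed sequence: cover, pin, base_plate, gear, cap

1. cover@(0, 0) [+x clear] — {cover}
2. pin@(-1, 0) [+y clear] — {cover, pin}
3. base_plate@(-1, 1) [-x clear] — {base_plate, cover, pin}
4. gear@(0, -1) [-y clear] — {base_plate, cover, gear, pin}
5. cap@(0, 1) [+x clear] — {base_plate, cap, cover, gear, pin}

Valid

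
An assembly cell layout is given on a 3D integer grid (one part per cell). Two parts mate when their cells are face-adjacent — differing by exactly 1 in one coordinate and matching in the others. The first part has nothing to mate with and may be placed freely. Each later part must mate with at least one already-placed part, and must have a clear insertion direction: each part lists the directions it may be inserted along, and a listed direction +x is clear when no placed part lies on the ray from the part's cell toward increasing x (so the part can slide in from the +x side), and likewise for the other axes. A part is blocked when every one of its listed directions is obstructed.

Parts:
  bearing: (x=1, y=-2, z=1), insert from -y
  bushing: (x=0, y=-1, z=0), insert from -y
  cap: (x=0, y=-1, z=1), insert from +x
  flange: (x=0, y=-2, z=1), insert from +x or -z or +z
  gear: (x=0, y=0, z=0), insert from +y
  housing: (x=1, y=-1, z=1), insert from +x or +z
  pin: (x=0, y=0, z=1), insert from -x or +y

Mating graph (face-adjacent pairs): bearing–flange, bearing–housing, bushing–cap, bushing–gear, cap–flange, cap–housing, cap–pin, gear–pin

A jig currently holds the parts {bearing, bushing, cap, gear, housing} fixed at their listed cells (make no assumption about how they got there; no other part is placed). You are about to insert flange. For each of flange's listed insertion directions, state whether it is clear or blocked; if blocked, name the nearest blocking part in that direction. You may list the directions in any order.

+x: nearest on ray is bearing@(1, -2, 1) ⇒ blocked
-z: ray from flange(0, -2, 1) has no placed part ⇒ clear
+z: ray from flange(0, -2, 1) has no placed part ⇒ clear

+x: blocked by bearing; +z: clear; -z: clear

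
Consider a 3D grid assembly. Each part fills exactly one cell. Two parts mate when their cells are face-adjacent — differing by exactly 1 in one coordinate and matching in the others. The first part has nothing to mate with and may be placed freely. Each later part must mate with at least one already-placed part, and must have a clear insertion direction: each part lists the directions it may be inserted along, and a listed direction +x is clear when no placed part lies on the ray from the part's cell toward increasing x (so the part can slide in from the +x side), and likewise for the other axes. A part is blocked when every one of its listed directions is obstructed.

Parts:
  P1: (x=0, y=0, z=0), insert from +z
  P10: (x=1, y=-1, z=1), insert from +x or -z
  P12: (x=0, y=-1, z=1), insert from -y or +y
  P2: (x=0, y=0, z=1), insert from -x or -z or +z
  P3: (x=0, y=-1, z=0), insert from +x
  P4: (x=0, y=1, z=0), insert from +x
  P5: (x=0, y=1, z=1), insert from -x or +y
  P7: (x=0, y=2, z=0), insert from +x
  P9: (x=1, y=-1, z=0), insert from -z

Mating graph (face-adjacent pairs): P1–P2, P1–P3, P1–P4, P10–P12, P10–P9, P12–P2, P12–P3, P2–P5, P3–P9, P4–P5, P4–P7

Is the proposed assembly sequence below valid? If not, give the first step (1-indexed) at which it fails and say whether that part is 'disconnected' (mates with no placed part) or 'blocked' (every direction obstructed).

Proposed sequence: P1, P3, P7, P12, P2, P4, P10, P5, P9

Invalid at step 3 (disconnected)

1. P1@(0, 0, 0) [+z clear] — {P1}
2. P3@(0, -1, 0) [+x clear] — {P1, P3}
3. P7@(0, 2, 0) — no placed neighbour ⇒ disconnected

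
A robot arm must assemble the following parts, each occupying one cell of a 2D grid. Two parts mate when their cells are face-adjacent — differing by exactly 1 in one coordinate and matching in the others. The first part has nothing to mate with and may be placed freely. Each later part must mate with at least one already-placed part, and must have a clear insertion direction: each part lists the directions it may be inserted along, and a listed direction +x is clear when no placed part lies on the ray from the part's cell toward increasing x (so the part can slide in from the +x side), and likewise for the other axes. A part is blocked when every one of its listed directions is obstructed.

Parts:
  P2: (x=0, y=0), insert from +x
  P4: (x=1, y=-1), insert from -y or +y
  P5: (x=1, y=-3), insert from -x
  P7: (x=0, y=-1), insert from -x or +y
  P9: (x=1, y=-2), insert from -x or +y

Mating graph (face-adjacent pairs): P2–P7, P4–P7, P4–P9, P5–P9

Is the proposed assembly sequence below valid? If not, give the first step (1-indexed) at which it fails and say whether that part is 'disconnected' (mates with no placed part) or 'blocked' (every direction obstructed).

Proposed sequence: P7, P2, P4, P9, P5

1. P7@(0, -1) [-x clear] — {P7}
2. P2@(0, 0) [+x clear] — {P2, P7}
3. P4@(1, -1) [-y clear] — {P2, P4, P7}
4. P9@(1, -2) [-x clear] — {P2, P4, P7, P9}
5. P5@(1, -3) [-x clear] — {P2, P4, P5, P7, P9}

Valid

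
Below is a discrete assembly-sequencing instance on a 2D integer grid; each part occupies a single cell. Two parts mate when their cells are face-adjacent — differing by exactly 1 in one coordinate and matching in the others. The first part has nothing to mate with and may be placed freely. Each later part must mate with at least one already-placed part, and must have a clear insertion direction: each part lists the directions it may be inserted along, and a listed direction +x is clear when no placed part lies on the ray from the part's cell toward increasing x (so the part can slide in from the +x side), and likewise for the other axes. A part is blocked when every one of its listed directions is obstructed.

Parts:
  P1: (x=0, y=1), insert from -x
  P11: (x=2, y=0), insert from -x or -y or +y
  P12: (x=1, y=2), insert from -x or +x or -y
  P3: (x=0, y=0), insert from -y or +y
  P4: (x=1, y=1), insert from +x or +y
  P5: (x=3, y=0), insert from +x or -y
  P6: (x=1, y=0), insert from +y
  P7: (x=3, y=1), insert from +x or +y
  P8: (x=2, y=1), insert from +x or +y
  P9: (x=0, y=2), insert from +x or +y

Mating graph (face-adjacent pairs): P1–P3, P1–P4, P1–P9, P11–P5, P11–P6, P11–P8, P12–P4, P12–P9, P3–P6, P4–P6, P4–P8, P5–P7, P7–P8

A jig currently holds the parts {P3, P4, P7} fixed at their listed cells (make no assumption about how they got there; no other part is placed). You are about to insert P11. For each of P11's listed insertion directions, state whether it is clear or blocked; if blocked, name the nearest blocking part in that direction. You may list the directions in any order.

-x: nearest on ray is P3@(0, 0) ⇒ blocked
-y: ray from P11(2, 0) has no placed part ⇒ clear
+y: ray from P11(2, 0) has no placed part ⇒ clear

+y: clear; -x: blocked by P3; -y: clear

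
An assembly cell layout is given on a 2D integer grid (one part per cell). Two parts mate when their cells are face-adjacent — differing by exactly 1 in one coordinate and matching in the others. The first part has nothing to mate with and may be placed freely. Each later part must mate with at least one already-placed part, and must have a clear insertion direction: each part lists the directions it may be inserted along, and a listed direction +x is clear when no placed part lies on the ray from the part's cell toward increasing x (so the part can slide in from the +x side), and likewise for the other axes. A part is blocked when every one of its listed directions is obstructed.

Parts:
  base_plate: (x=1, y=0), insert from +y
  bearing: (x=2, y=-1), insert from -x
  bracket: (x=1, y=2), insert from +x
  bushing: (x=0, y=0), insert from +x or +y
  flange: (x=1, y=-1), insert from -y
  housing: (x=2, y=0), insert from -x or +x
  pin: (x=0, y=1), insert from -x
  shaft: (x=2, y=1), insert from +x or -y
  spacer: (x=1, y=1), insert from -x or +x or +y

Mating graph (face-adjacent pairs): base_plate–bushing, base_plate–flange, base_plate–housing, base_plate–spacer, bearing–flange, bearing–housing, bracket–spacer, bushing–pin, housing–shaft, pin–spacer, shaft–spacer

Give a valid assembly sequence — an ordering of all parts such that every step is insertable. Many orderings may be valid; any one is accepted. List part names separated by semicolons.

1. base_plate@(1, 0) [+y clear] — {base_plate}
2. spacer@(1, 1) [-x clear] — {base_plate, spacer}
3. shaft@(2, 1) [+x clear] — {base_plate, shaft, spacer}
4. bracket@(1, 2) [+x clear] — {base_plate, bracket, shaft, spacer}
5. bushing@(0, 0) [+y clear] — {base_plate, bracket, bushing, shaft, spacer}
6. pin@(0, 1) [-x clear] — {base_plate, bracket, bushing, pin, shaft, spacer}
7. housing@(2, 0) [+x clear] — {base_plate, bracket, bushing, housing, pin, shaft, spacer}
8. bearing@(2, -1) [-x clear] — {base_plate, bearing, bracket, bushing, housing, pin, shaft, spacer}
9. flange@(1, -1) [-y clear] — {base_plate, bearing, bracket, bushing, flange, housing, pin, shaft, spacer}

base_plate; spacer; shaft; bracket; bushing; pin; housing; bearing; flange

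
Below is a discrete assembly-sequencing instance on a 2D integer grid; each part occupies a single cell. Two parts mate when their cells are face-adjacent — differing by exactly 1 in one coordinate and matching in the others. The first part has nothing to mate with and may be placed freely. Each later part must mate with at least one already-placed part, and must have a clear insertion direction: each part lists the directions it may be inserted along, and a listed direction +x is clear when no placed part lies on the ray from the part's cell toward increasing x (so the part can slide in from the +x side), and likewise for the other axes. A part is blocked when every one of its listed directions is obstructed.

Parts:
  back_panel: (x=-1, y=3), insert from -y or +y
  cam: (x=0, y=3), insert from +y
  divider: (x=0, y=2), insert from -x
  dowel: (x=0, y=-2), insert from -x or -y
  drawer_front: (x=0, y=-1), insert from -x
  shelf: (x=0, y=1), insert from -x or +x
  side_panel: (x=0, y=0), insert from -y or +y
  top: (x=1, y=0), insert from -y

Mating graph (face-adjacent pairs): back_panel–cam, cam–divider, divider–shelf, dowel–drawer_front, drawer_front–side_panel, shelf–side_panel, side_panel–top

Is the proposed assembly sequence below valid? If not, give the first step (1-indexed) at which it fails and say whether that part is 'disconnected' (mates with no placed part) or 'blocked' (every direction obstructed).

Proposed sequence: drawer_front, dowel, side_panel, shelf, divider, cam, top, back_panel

Valid

1. drawer_front@(0, -1) [-x clear] — {drawer_front}
2. dowel@(0, -2) [-x clear] — {dowel, drawer_front}
3. side_panel@(0, 0) [+y clear] — {dowel, drawer_front, side_panel}
4. shelf@(0, 1) [-x clear] — {dowel, drawer_front, shelf, side_panel}
5. divider@(0, 2) [-x clear] — {divider, dowel, drawer_front, shelf, side_panel}
6. cam@(0, 3) [+y clear] — {cam, divider, dowel, drawer_front, shelf, side_panel}
7. top@(1, 0) [-y clear] — {cam, divider, dowel, drawer_front, shelf, side_panel, top}
8. back_panel@(-1, 3) [-y clear] — {back_panel, cam, divider, dowel, drawer_front, shelf, side_panel, top}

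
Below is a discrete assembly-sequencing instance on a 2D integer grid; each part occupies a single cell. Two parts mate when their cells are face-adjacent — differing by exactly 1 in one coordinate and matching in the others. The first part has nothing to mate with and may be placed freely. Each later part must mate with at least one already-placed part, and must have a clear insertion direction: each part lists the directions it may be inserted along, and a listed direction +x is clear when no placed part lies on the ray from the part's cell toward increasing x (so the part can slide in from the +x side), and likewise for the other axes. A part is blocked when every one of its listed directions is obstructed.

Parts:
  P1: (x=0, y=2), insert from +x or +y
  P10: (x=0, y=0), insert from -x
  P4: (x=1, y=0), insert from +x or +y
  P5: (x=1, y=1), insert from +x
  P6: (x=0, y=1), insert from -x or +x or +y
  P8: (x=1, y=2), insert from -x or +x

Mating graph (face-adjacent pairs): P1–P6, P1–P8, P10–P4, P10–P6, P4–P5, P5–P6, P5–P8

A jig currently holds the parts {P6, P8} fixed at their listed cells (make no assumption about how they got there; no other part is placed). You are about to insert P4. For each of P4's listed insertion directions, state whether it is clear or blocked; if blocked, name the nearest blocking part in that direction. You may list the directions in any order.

+x: ray from P4(1, 0) has no placed part ⇒ clear
+y: nearest on ray is P8@(1, 2) ⇒ blocked

+x: clear; +y: blocked by P8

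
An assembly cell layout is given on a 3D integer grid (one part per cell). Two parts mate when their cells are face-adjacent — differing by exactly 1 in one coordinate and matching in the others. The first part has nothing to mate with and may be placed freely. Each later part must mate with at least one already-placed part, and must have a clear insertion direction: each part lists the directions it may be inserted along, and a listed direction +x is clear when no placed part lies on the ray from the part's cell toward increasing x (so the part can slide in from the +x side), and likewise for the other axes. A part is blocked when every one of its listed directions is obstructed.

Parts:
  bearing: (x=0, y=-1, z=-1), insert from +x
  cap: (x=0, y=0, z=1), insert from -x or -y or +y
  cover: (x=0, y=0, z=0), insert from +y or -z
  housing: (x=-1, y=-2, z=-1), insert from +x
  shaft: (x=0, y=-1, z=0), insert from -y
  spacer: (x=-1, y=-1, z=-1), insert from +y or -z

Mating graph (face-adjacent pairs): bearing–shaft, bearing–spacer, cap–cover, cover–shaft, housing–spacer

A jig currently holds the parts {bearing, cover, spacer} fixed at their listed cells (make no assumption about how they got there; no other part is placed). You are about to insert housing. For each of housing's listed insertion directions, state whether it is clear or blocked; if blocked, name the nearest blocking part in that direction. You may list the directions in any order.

+x: ray from housing(-1, -2, -1) has no placed part ⇒ clear

+x: clear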